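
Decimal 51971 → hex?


Divide by 16 repeatedly:
51971 ÷ 16 = 3248 remainder 3 (3)
3248 ÷ 16 = 203 remainder 0 (0)
203 ÷ 16 = 12 remainder 11 (B)
12 ÷ 16 = 0 remainder 12 (C)
Reading remainders bottom-up:
= 0xCB03


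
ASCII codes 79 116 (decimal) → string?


Codes (decimal): 79 116
Per-code ASCII lookup:
  79  (range 65-90: uppercase, 79 - 65 = 14) → 'O'
  116  (range 97-122: lowercase, 116 - 97 = 19) → 't'
= 'Ot'


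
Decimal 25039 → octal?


Divide by 8 repeatedly:
25039 ÷ 8 = 3129 remainder 7
3129 ÷ 8 = 391 remainder 1
391 ÷ 8 = 48 remainder 7
48 ÷ 8 = 6 remainder 0
6 ÷ 8 = 0 remainder 6
Reading remainders bottom-up:
= 0o60717


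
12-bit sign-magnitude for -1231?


Sign bit: 1 (negative)
Magnitude: 1231 = 10011001111
= 110011001111


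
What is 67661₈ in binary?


Each octal digit → 3 binary bits:
  6 = 110
  7 = 111
  6 = 110
  6 = 110
  1 = 001
Concatenate: 110 111 110 110 001
= 110111110110001


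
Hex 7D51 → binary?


Each hex digit → 4 binary bits:
  7 = 0111
  D = 1101
  5 = 0101
  1 = 0001
Concatenate: 0111 1101 0101 0001
= 0111110101010001


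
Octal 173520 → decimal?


Positional values:
Position 0: 0 × 8^0 = 0
Position 1: 2 × 8^1 = 16
Position 2: 5 × 8^2 = 320
Position 3: 3 × 8^3 = 1536
Position 4: 7 × 8^4 = 28672
Position 5: 1 × 8^5 = 32768
Sum = 0 + 16 + 320 + 1536 + 28672 + 32768
= 63312


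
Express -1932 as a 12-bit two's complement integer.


Original: 011110001100
Step 1 - Invert all bits: 100001110011
Step 2 - Add 1: 100001110011 + 1
= 100001110100 (represents -1932)


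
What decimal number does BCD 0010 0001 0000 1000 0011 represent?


Each 4-bit group → digit:
  0010 → 2
  0001 → 1
  0000 → 0
  1000 → 8
  0011 → 3
= 21083


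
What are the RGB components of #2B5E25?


Hex: #2B5E25
R = 2B₁₆ = 43
G = 5E₁₆ = 94
B = 25₁₆ = 37
= RGB(43, 94, 37)


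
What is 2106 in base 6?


Divide by 6 repeatedly:
2106 ÷ 6 = 351 remainder 0
351 ÷ 6 = 58 remainder 3
58 ÷ 6 = 9 remainder 4
9 ÷ 6 = 1 remainder 3
1 ÷ 6 = 0 remainder 1
Reading remainders bottom-up:
= 13430


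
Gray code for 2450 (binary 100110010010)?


Binary: 100110010010
Gray code: G = B XOR (B >> 1)
B >> 1 = 010011001001
100110010010 XOR 010011001001:
  1 XOR 0 = 1
  0 XOR 1 = 1
  0 XOR 0 = 0
  1 XOR 0 = 1
  1 XOR 1 = 0
  0 XOR 1 = 1
  0 XOR 0 = 0
  1 XOR 0 = 1
  0 XOR 1 = 1
  0 XOR 0 = 0
  1 XOR 0 = 1
  0 XOR 1 = 1
= 110101011011


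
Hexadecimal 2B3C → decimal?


Positional values:
Position 0: C × 16^0 = 12 × 1 = 12
Position 1: 3 × 16^1 = 3 × 16 = 48
Position 2: B × 16^2 = 11 × 256 = 2816
Position 3: 2 × 16^3 = 2 × 4096 = 8192
Sum = 12 + 48 + 2816 + 8192
= 11068


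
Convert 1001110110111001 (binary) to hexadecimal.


Group into 4-bit nibbles: 1001110110111001
  1001 = 9
  1101 = D
  1011 = B
  1001 = 9
= 0x9DB9


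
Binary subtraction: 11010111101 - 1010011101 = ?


Align and subtract column by column (LSB to MSB, borrowing when needed):
  11010111101
- 01010011101
  -----------
  col 0: (1 - 0 borrow-in) - 1 → 1 - 1 = 0, borrow out 0
  col 1: (0 - 0 borrow-in) - 0 → 0 - 0 = 0, borrow out 0
  col 2: (1 - 0 borrow-in) - 1 → 1 - 1 = 0, borrow out 0
  col 3: (1 - 0 borrow-in) - 1 → 1 - 1 = 0, borrow out 0
  col 4: (1 - 0 borrow-in) - 1 → 1 - 1 = 0, borrow out 0
  col 5: (1 - 0 borrow-in) - 0 → 1 - 0 = 1, borrow out 0
  col 6: (0 - 0 borrow-in) - 0 → 0 - 0 = 0, borrow out 0
  col 7: (1 - 0 borrow-in) - 1 → 1 - 1 = 0, borrow out 0
  col 8: (0 - 0 borrow-in) - 0 → 0 - 0 = 0, borrow out 0
  col 9: (1 - 0 borrow-in) - 1 → 1 - 1 = 0, borrow out 0
  col 10: (1 - 0 borrow-in) - 0 → 1 - 0 = 1, borrow out 0
Reading bits MSB→LSB: 10000100000
Strip leading zeros: 10000100000
= 10000100000


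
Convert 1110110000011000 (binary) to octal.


Group into 3-bit groups: 001110110000011000
  001 = 1
  110 = 6
  110 = 6
  000 = 0
  011 = 3
  000 = 0
= 0o166030


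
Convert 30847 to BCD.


Each digit → 4-bit binary:
  3 → 0011
  0 → 0000
  8 → 1000
  4 → 0100
  7 → 0111
= 0011 0000 1000 0100 0111


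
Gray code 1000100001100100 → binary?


Gray code: 1000100001100100
MSB stays the same: 1
Each subsequent bit = prev_binary XOR current_gray:
  B[1] = 1 XOR 0 = 1
  B[2] = 1 XOR 0 = 1
  B[3] = 1 XOR 0 = 1
  B[4] = 1 XOR 1 = 0
  B[5] = 0 XOR 0 = 0
  B[6] = 0 XOR 0 = 0
  B[7] = 0 XOR 0 = 0
  B[8] = 0 XOR 0 = 0
  B[9] = 0 XOR 1 = 1
  B[10] = 1 XOR 1 = 0
  B[11] = 0 XOR 0 = 0
  B[12] = 0 XOR 0 = 0
  B[13] = 0 XOR 1 = 1
  B[14] = 1 XOR 0 = 1
  B[15] = 1 XOR 0 = 1
= 1111000001000111 (61511 decimal)


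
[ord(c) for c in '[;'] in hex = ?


String: '[;'  (2 characters)
Per-character ASCII lookup:
  '[': special character: '[' = 91 → 0x5B
  ';': special character: ';' = 59 → 0x3B
= 0x5B 0x3B


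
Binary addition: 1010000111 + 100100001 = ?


Align and add column by column (LSB to MSB, carry propagating):
  01010000111
+ 00100100001
  -----------
  col 0: 1 + 1 + 0 (carry in) = 2 → bit 0, carry out 1
  col 1: 1 + 0 + 1 (carry in) = 2 → bit 0, carry out 1
  col 2: 1 + 0 + 1 (carry in) = 2 → bit 0, carry out 1
  col 3: 0 + 0 + 1 (carry in) = 1 → bit 1, carry out 0
  col 4: 0 + 0 + 0 (carry in) = 0 → bit 0, carry out 0
  col 5: 0 + 1 + 0 (carry in) = 1 → bit 1, carry out 0
  col 6: 0 + 0 + 0 (carry in) = 0 → bit 0, carry out 0
  col 7: 1 + 0 + 0 (carry in) = 1 → bit 1, carry out 0
  col 8: 0 + 1 + 0 (carry in) = 1 → bit 1, carry out 0
  col 9: 1 + 0 + 0 (carry in) = 1 → bit 1, carry out 0
  col 10: 0 + 0 + 0 (carry in) = 0 → bit 0, carry out 0
Reading bits MSB→LSB: 01110101000
Strip leading zeros: 1110101000
= 1110101000


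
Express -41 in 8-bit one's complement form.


Original: 00101001
Invert all bits:
  bit 0: 0 → 1
  bit 1: 0 → 1
  bit 2: 1 → 0
  bit 3: 0 → 1
  bit 4: 1 → 0
  bit 5: 0 → 1
  bit 6: 0 → 1
  bit 7: 1 → 0
= 11010110


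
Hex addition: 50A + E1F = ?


Align and add column by column (LSB to MSB, each column mod 16 with carry):
  050A
+ 0E1F
  ----
  col 0: A(10) + F(15) + 0 (carry in) = 25 → 9(9), carry out 1
  col 1: 0(0) + 1(1) + 1 (carry in) = 2 → 2(2), carry out 0
  col 2: 5(5) + E(14) + 0 (carry in) = 19 → 3(3), carry out 1
  col 3: 0(0) + 0(0) + 1 (carry in) = 1 → 1(1), carry out 0
Reading digits MSB→LSB: 1329
Strip leading zeros: 1329
= 0x1329


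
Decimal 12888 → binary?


Divide by 2 repeatedly:
12888 ÷ 2 = 6444 remainder 0
6444 ÷ 2 = 3222 remainder 0
3222 ÷ 2 = 1611 remainder 0
1611 ÷ 2 = 805 remainder 1
805 ÷ 2 = 402 remainder 1
402 ÷ 2 = 201 remainder 0
201 ÷ 2 = 100 remainder 1
100 ÷ 2 = 50 remainder 0
50 ÷ 2 = 25 remainder 0
25 ÷ 2 = 12 remainder 1
12 ÷ 2 = 6 remainder 0
6 ÷ 2 = 3 remainder 0
3 ÷ 2 = 1 remainder 1
1 ÷ 2 = 0 remainder 1
Reading remainders bottom-up:
= 11001001011000


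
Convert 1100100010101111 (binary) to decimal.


Positional values:
Bit 0: 1 × 2^0 = 1
Bit 1: 1 × 2^1 = 2
Bit 2: 1 × 2^2 = 4
Bit 3: 1 × 2^3 = 8
Bit 5: 1 × 2^5 = 32
Bit 7: 1 × 2^7 = 128
Bit 11: 1 × 2^11 = 2048
Bit 14: 1 × 2^14 = 16384
Bit 15: 1 × 2^15 = 32768
Sum = 1 + 2 + 4 + 8 + 32 + 128 + 2048 + 16384 + 32768
= 51375


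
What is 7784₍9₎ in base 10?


Positional values (base 9):
  4 × 9^0 = 4 × 1 = 4
  8 × 9^1 = 8 × 9 = 72
  7 × 9^2 = 7 × 81 = 567
  7 × 9^3 = 7 × 729 = 5103
Sum = 4 + 72 + 567 + 5103
= 5746


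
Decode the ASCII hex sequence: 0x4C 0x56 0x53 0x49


Codes (hex): 0x4C 0x56 0x53 0x49
Per-code ASCII lookup:
  0x4C = 76  (range 65-90: uppercase, 76 - 65 = 11) → 'L'
  0x56 = 86  (range 65-90: uppercase, 86 - 65 = 21) → 'V'
  0x53 = 83  (range 65-90: uppercase, 83 - 65 = 18) → 'S'
  0x49 = 73  (range 65-90: uppercase, 73 - 65 = 8) → 'I'
= 'LVSI'


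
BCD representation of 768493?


Each digit → 4-bit binary:
  7 → 0111
  6 → 0110
  8 → 1000
  4 → 0100
  9 → 1001
  3 → 0011
= 0111 0110 1000 0100 1001 0011


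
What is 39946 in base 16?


Divide by 16 repeatedly:
39946 ÷ 16 = 2496 remainder 10 (A)
2496 ÷ 16 = 156 remainder 0 (0)
156 ÷ 16 = 9 remainder 12 (C)
9 ÷ 16 = 0 remainder 9 (9)
Reading remainders bottom-up:
= 0x9C0A


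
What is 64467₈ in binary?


Each octal digit → 3 binary bits:
  6 = 110
  4 = 100
  4 = 100
  6 = 110
  7 = 111
Concatenate: 110 100 100 110 111
= 110100100110111


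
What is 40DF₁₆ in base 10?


Positional values:
Position 0: F × 16^0 = 15 × 1 = 15
Position 1: D × 16^1 = 13 × 16 = 208
Position 2: 0 × 16^2 = 0 × 256 = 0
Position 3: 4 × 16^3 = 4 × 4096 = 16384
Sum = 15 + 208 + 0 + 16384
= 16607


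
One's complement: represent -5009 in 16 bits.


Original: 0001001110010001
Invert all bits:
  bit 0: 0 → 1
  bit 1: 0 → 1
  bit 2: 0 → 1
  bit 3: 1 → 0
  bit 4: 0 → 1
  bit 5: 0 → 1
  bit 6: 1 → 0
  bit 7: 1 → 0
  bit 8: 1 → 0
  bit 9: 0 → 1
  bit 10: 0 → 1
  bit 11: 1 → 0
  bit 12: 0 → 1
  bit 13: 0 → 1
  bit 14: 0 → 1
  bit 15: 1 → 0
= 1110110001101110


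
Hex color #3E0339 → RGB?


Hex: #3E0339
R = 3E₁₆ = 62
G = 03₁₆ = 3
B = 39₁₆ = 57
= RGB(62, 3, 57)


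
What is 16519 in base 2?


Divide by 2 repeatedly:
16519 ÷ 2 = 8259 remainder 1
8259 ÷ 2 = 4129 remainder 1
4129 ÷ 2 = 2064 remainder 1
2064 ÷ 2 = 1032 remainder 0
1032 ÷ 2 = 516 remainder 0
516 ÷ 2 = 258 remainder 0
258 ÷ 2 = 129 remainder 0
129 ÷ 2 = 64 remainder 1
64 ÷ 2 = 32 remainder 0
32 ÷ 2 = 16 remainder 0
16 ÷ 2 = 8 remainder 0
8 ÷ 2 = 4 remainder 0
4 ÷ 2 = 2 remainder 0
2 ÷ 2 = 1 remainder 0
1 ÷ 2 = 0 remainder 1
Reading remainders bottom-up:
= 100000010000111


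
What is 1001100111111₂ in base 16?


Group into 4-bit nibbles: 0001001100111111
  0001 = 1
  0011 = 3
  0011 = 3
  1111 = F
= 0x133F


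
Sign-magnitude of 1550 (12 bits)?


Sign bit: 0 (positive)
Magnitude: 1550 = 11000001110
= 011000001110


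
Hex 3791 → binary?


Each hex digit → 4 binary bits:
  3 = 0011
  7 = 0111
  9 = 1001
  1 = 0001
Concatenate: 0011 0111 1001 0001
= 0011011110010001


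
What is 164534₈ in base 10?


Positional values:
Position 0: 4 × 8^0 = 4
Position 1: 3 × 8^1 = 24
Position 2: 5 × 8^2 = 320
Position 3: 4 × 8^3 = 2048
Position 4: 6 × 8^4 = 24576
Position 5: 1 × 8^5 = 32768
Sum = 4 + 24 + 320 + 2048 + 24576 + 32768
= 59740


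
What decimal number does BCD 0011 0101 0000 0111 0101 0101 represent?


Each 4-bit group → digit:
  0011 → 3
  0101 → 5
  0000 → 0
  0111 → 7
  0101 → 5
  0101 → 5
= 350755


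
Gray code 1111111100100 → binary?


Gray code: 1111111100100
MSB stays the same: 1
Each subsequent bit = prev_binary XOR current_gray:
  B[1] = 1 XOR 1 = 0
  B[2] = 0 XOR 1 = 1
  B[3] = 1 XOR 1 = 0
  B[4] = 0 XOR 1 = 1
  B[5] = 1 XOR 1 = 0
  B[6] = 0 XOR 1 = 1
  B[7] = 1 XOR 1 = 0
  B[8] = 0 XOR 0 = 0
  B[9] = 0 XOR 0 = 0
  B[10] = 0 XOR 1 = 1
  B[11] = 1 XOR 0 = 1
  B[12] = 1 XOR 0 = 1
= 1010101000111 (5447 decimal)


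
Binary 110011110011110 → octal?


Group into 3-bit groups: 110011110011110
  110 = 6
  011 = 3
  110 = 6
  011 = 3
  110 = 6
= 0o63636


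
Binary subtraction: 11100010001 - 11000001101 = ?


Align and subtract column by column (LSB to MSB, borrowing when needed):
  11100010001
- 11000001101
  -----------
  col 0: (1 - 0 borrow-in) - 1 → 1 - 1 = 0, borrow out 0
  col 1: (0 - 0 borrow-in) - 0 → 0 - 0 = 0, borrow out 0
  col 2: (0 - 0 borrow-in) - 1 → borrow from next column: (0+2) - 1 = 1, borrow out 1
  col 3: (0 - 1 borrow-in) - 1 → borrow from next column: (-1+2) - 1 = 0, borrow out 1
  col 4: (1 - 1 borrow-in) - 0 → 0 - 0 = 0, borrow out 0
  col 5: (0 - 0 borrow-in) - 0 → 0 - 0 = 0, borrow out 0
  col 6: (0 - 0 borrow-in) - 0 → 0 - 0 = 0, borrow out 0
  col 7: (0 - 0 borrow-in) - 0 → 0 - 0 = 0, borrow out 0
  col 8: (1 - 0 borrow-in) - 0 → 1 - 0 = 1, borrow out 0
  col 9: (1 - 0 borrow-in) - 1 → 1 - 1 = 0, borrow out 0
  col 10: (1 - 0 borrow-in) - 1 → 1 - 1 = 0, borrow out 0
Reading bits MSB→LSB: 00100000100
Strip leading zeros: 100000100
= 100000100


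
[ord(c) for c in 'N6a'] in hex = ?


String: 'N6a'  (3 characters)
Per-character ASCII lookup:
  'N': uppercase starts at 65: 'N' = 65 + 13 = 78 → 0x4E
  '6': digits start at 48: '6' = 48 + 6 = 54 → 0x36
  'a': lowercase starts at 97: 'a' = 97 + 0 = 97 → 0x61
= 0x4E 0x36 0x61


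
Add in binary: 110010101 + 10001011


Align and add column by column (LSB to MSB, carry propagating):
  0110010101
+ 0010001011
  ----------
  col 0: 1 + 1 + 0 (carry in) = 2 → bit 0, carry out 1
  col 1: 0 + 1 + 1 (carry in) = 2 → bit 0, carry out 1
  col 2: 1 + 0 + 1 (carry in) = 2 → bit 0, carry out 1
  col 3: 0 + 1 + 1 (carry in) = 2 → bit 0, carry out 1
  col 4: 1 + 0 + 1 (carry in) = 2 → bit 0, carry out 1
  col 5: 0 + 0 + 1 (carry in) = 1 → bit 1, carry out 0
  col 6: 0 + 0 + 0 (carry in) = 0 → bit 0, carry out 0
  col 7: 1 + 1 + 0 (carry in) = 2 → bit 0, carry out 1
  col 8: 1 + 0 + 1 (carry in) = 2 → bit 0, carry out 1
  col 9: 0 + 0 + 1 (carry in) = 1 → bit 1, carry out 0
Reading bits MSB→LSB: 1000100000
Strip leading zeros: 1000100000
= 1000100000


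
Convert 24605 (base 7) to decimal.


Positional values (base 7):
  5 × 7^0 = 5 × 1 = 5
  0 × 7^1 = 0 × 7 = 0
  6 × 7^2 = 6 × 49 = 294
  4 × 7^3 = 4 × 343 = 1372
  2 × 7^4 = 2 × 2401 = 4802
Sum = 5 + 0 + 294 + 1372 + 4802
= 6473


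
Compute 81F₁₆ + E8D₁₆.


Align and add column by column (LSB to MSB, each column mod 16 with carry):
  081F
+ 0E8D
  ----
  col 0: F(15) + D(13) + 0 (carry in) = 28 → C(12), carry out 1
  col 1: 1(1) + 8(8) + 1 (carry in) = 10 → A(10), carry out 0
  col 2: 8(8) + E(14) + 0 (carry in) = 22 → 6(6), carry out 1
  col 3: 0(0) + 0(0) + 1 (carry in) = 1 → 1(1), carry out 0
Reading digits MSB→LSB: 16AC
Strip leading zeros: 16AC
= 0x16AC


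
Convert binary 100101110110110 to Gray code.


Binary: 100101110110110
Gray code: G = B XOR (B >> 1)
B >> 1 = 010010111011011
100101110110110 XOR 010010111011011:
  1 XOR 0 = 1
  0 XOR 1 = 1
  0 XOR 0 = 0
  1 XOR 0 = 1
  0 XOR 1 = 1
  1 XOR 0 = 1
  1 XOR 1 = 0
  1 XOR 1 = 0
  0 XOR 1 = 1
  1 XOR 0 = 1
  1 XOR 1 = 0
  0 XOR 1 = 1
  1 XOR 0 = 1
  1 XOR 1 = 0
  0 XOR 1 = 1
= 110111001101101


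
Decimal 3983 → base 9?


Divide by 9 repeatedly:
3983 ÷ 9 = 442 remainder 5
442 ÷ 9 = 49 remainder 1
49 ÷ 9 = 5 remainder 4
5 ÷ 9 = 0 remainder 5
Reading remainders bottom-up:
= 5415


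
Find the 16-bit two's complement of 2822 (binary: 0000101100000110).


Original: 0000101100000110
Step 1 - Invert all bits: 1111010011111001
Step 2 - Add 1: 1111010011111001 + 1
= 1111010011111010 (represents -2822)


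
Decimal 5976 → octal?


Divide by 8 repeatedly:
5976 ÷ 8 = 747 remainder 0
747 ÷ 8 = 93 remainder 3
93 ÷ 8 = 11 remainder 5
11 ÷ 8 = 1 remainder 3
1 ÷ 8 = 0 remainder 1
Reading remainders bottom-up:
= 0o13530


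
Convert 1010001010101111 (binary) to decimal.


Positional values:
Bit 0: 1 × 2^0 = 1
Bit 1: 1 × 2^1 = 2
Bit 2: 1 × 2^2 = 4
Bit 3: 1 × 2^3 = 8
Bit 5: 1 × 2^5 = 32
Bit 7: 1 × 2^7 = 128
Bit 9: 1 × 2^9 = 512
Bit 13: 1 × 2^13 = 8192
Bit 15: 1 × 2^15 = 32768
Sum = 1 + 2 + 4 + 8 + 32 + 128 + 512 + 8192 + 32768
= 41647


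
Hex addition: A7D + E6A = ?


Align and add column by column (LSB to MSB, each column mod 16 with carry):
  0A7D
+ 0E6A
  ----
  col 0: D(13) + A(10) + 0 (carry in) = 23 → 7(7), carry out 1
  col 1: 7(7) + 6(6) + 1 (carry in) = 14 → E(14), carry out 0
  col 2: A(10) + E(14) + 0 (carry in) = 24 → 8(8), carry out 1
  col 3: 0(0) + 0(0) + 1 (carry in) = 1 → 1(1), carry out 0
Reading digits MSB→LSB: 18E7
Strip leading zeros: 18E7
= 0x18E7


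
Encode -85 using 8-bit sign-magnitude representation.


Sign bit: 1 (negative)
Magnitude: 85 = 1010101
= 11010101


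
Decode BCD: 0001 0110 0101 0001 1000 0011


Each 4-bit group → digit:
  0001 → 1
  0110 → 6
  0101 → 5
  0001 → 1
  1000 → 8
  0011 → 3
= 165183


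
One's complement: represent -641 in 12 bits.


Original: 001010000001
Invert all bits:
  bit 0: 0 → 1
  bit 1: 0 → 1
  bit 2: 1 → 0
  bit 3: 0 → 1
  bit 4: 1 → 0
  bit 5: 0 → 1
  bit 6: 0 → 1
  bit 7: 0 → 1
  bit 8: 0 → 1
  bit 9: 0 → 1
  bit 10: 0 → 1
  bit 11: 1 → 0
= 110101111110


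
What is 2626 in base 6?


Divide by 6 repeatedly:
2626 ÷ 6 = 437 remainder 4
437 ÷ 6 = 72 remainder 5
72 ÷ 6 = 12 remainder 0
12 ÷ 6 = 2 remainder 0
2 ÷ 6 = 0 remainder 2
Reading remainders bottom-up:
= 20054


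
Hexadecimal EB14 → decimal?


Positional values:
Position 0: 4 × 16^0 = 4 × 1 = 4
Position 1: 1 × 16^1 = 1 × 16 = 16
Position 2: B × 16^2 = 11 × 256 = 2816
Position 3: E × 16^3 = 14 × 4096 = 57344
Sum = 4 + 16 + 2816 + 57344
= 60180


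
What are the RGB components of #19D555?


Hex: #19D555
R = 19₁₆ = 25
G = D5₁₆ = 213
B = 55₁₆ = 85
= RGB(25, 213, 85)


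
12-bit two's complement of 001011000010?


Original: 001011000010
Step 1 - Invert all bits: 110100111101
Step 2 - Add 1: 110100111101 + 1
= 110100111110 (represents -706)


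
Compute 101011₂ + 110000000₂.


Align and add column by column (LSB to MSB, carry propagating):
  0000101011
+ 0110000000
  ----------
  col 0: 1 + 0 + 0 (carry in) = 1 → bit 1, carry out 0
  col 1: 1 + 0 + 0 (carry in) = 1 → bit 1, carry out 0
  col 2: 0 + 0 + 0 (carry in) = 0 → bit 0, carry out 0
  col 3: 1 + 0 + 0 (carry in) = 1 → bit 1, carry out 0
  col 4: 0 + 0 + 0 (carry in) = 0 → bit 0, carry out 0
  col 5: 1 + 0 + 0 (carry in) = 1 → bit 1, carry out 0
  col 6: 0 + 0 + 0 (carry in) = 0 → bit 0, carry out 0
  col 7: 0 + 1 + 0 (carry in) = 1 → bit 1, carry out 0
  col 8: 0 + 1 + 0 (carry in) = 1 → bit 1, carry out 0
  col 9: 0 + 0 + 0 (carry in) = 0 → bit 0, carry out 0
Reading bits MSB→LSB: 0110101011
Strip leading zeros: 110101011
= 110101011


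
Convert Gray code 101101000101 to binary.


Gray code: 101101000101
MSB stays the same: 1
Each subsequent bit = prev_binary XOR current_gray:
  B[1] = 1 XOR 0 = 1
  B[2] = 1 XOR 1 = 0
  B[3] = 0 XOR 1 = 1
  B[4] = 1 XOR 0 = 1
  B[5] = 1 XOR 1 = 0
  B[6] = 0 XOR 0 = 0
  B[7] = 0 XOR 0 = 0
  B[8] = 0 XOR 0 = 0
  B[9] = 0 XOR 1 = 1
  B[10] = 1 XOR 0 = 1
  B[11] = 1 XOR 1 = 0
= 110110000110 (3462 decimal)


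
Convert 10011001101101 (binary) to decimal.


Positional values:
Bit 0: 1 × 2^0 = 1
Bit 2: 1 × 2^2 = 4
Bit 3: 1 × 2^3 = 8
Bit 5: 1 × 2^5 = 32
Bit 6: 1 × 2^6 = 64
Bit 9: 1 × 2^9 = 512
Bit 10: 1 × 2^10 = 1024
Bit 13: 1 × 2^13 = 8192
Sum = 1 + 4 + 8 + 32 + 64 + 512 + 1024 + 8192
= 9837


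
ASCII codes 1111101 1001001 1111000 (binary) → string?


Codes (binary): 1111101 1001001 1111000
Per-code ASCII lookup:
  1111101 = 125  (special character) → '}'
  1001001 = 73  (range 65-90: uppercase, 73 - 65 = 8) → 'I'
  1111000 = 120  (range 97-122: lowercase, 120 - 97 = 23) → 'x'
= '}Ix'


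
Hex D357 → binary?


Each hex digit → 4 binary bits:
  D = 1101
  3 = 0011
  5 = 0101
  7 = 0111
Concatenate: 1101 0011 0101 0111
= 1101001101010111


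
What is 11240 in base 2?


Divide by 2 repeatedly:
11240 ÷ 2 = 5620 remainder 0
5620 ÷ 2 = 2810 remainder 0
2810 ÷ 2 = 1405 remainder 0
1405 ÷ 2 = 702 remainder 1
702 ÷ 2 = 351 remainder 0
351 ÷ 2 = 175 remainder 1
175 ÷ 2 = 87 remainder 1
87 ÷ 2 = 43 remainder 1
43 ÷ 2 = 21 remainder 1
21 ÷ 2 = 10 remainder 1
10 ÷ 2 = 5 remainder 0
5 ÷ 2 = 2 remainder 1
2 ÷ 2 = 1 remainder 0
1 ÷ 2 = 0 remainder 1
Reading remainders bottom-up:
= 10101111101000


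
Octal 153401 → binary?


Each octal digit → 3 binary bits:
  1 = 001
  5 = 101
  3 = 011
  4 = 100
  0 = 000
  1 = 001
Concatenate: 001 101 011 100 000 001
= 001101011100000001


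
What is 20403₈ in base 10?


Positional values:
Position 0: 3 × 8^0 = 3
Position 1: 0 × 8^1 = 0
Position 2: 4 × 8^2 = 256
Position 3: 0 × 8^3 = 0
Position 4: 2 × 8^4 = 8192
Sum = 3 + 0 + 256 + 0 + 8192
= 8451


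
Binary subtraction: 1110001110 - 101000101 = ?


Align and subtract column by column (LSB to MSB, borrowing when needed):
  1110001110
- 0101000101
  ----------
  col 0: (0 - 0 borrow-in) - 1 → borrow from next column: (0+2) - 1 = 1, borrow out 1
  col 1: (1 - 1 borrow-in) - 0 → 0 - 0 = 0, borrow out 0
  col 2: (1 - 0 borrow-in) - 1 → 1 - 1 = 0, borrow out 0
  col 3: (1 - 0 borrow-in) - 0 → 1 - 0 = 1, borrow out 0
  col 4: (0 - 0 borrow-in) - 0 → 0 - 0 = 0, borrow out 0
  col 5: (0 - 0 borrow-in) - 0 → 0 - 0 = 0, borrow out 0
  col 6: (0 - 0 borrow-in) - 1 → borrow from next column: (0+2) - 1 = 1, borrow out 1
  col 7: (1 - 1 borrow-in) - 0 → 0 - 0 = 0, borrow out 0
  col 8: (1 - 0 borrow-in) - 1 → 1 - 1 = 0, borrow out 0
  col 9: (1 - 0 borrow-in) - 0 → 1 - 0 = 1, borrow out 0
Reading bits MSB→LSB: 1001001001
Strip leading zeros: 1001001001
= 1001001001


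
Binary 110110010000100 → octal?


Group into 3-bit groups: 110110010000100
  110 = 6
  110 = 6
  010 = 2
  000 = 0
  100 = 4
= 0o66204


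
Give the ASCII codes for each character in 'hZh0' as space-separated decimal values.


String: 'hZh0'  (4 characters)
Per-character ASCII lookup:
  'h': lowercase starts at 97: 'h' = 97 + 7 = 104
  'Z': uppercase starts at 65: 'Z' = 65 + 25 = 90
  'h': lowercase starts at 97: 'h' = 97 + 7 = 104
  '0': digits start at 48: '0' = 48 + 0 = 48
= 104 90 104 48


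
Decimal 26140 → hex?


Divide by 16 repeatedly:
26140 ÷ 16 = 1633 remainder 12 (C)
1633 ÷ 16 = 102 remainder 1 (1)
102 ÷ 16 = 6 remainder 6 (6)
6 ÷ 16 = 0 remainder 6 (6)
Reading remainders bottom-up:
= 0x661C


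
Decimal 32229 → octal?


Divide by 8 repeatedly:
32229 ÷ 8 = 4028 remainder 5
4028 ÷ 8 = 503 remainder 4
503 ÷ 8 = 62 remainder 7
62 ÷ 8 = 7 remainder 6
7 ÷ 8 = 0 remainder 7
Reading remainders bottom-up:
= 0o76745


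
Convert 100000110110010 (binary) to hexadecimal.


Group into 4-bit nibbles: 0100000110110010
  0100 = 4
  0001 = 1
  1011 = B
  0010 = 2
= 0x41B2


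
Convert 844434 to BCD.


Each digit → 4-bit binary:
  8 → 1000
  4 → 0100
  4 → 0100
  4 → 0100
  3 → 0011
  4 → 0100
= 1000 0100 0100 0100 0011 0100


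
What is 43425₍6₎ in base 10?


Positional values (base 6):
  5 × 6^0 = 5 × 1 = 5
  2 × 6^1 = 2 × 6 = 12
  4 × 6^2 = 4 × 36 = 144
  3 × 6^3 = 3 × 216 = 648
  4 × 6^4 = 4 × 1296 = 5184
Sum = 5 + 12 + 144 + 648 + 5184
= 5993


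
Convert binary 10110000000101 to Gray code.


Binary: 10110000000101
Gray code: G = B XOR (B >> 1)
B >> 1 = 01011000000010
10110000000101 XOR 01011000000010:
  1 XOR 0 = 1
  0 XOR 1 = 1
  1 XOR 0 = 1
  1 XOR 1 = 0
  0 XOR 1 = 1
  0 XOR 0 = 0
  0 XOR 0 = 0
  0 XOR 0 = 0
  0 XOR 0 = 0
  0 XOR 0 = 0
  0 XOR 0 = 0
  1 XOR 0 = 1
  0 XOR 1 = 1
  1 XOR 0 = 1
= 11101000000111


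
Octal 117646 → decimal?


Positional values:
Position 0: 6 × 8^0 = 6
Position 1: 4 × 8^1 = 32
Position 2: 6 × 8^2 = 384
Position 3: 7 × 8^3 = 3584
Position 4: 1 × 8^4 = 4096
Position 5: 1 × 8^5 = 32768
Sum = 6 + 32 + 384 + 3584 + 4096 + 32768
= 40870


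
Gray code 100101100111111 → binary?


Gray code: 100101100111111
MSB stays the same: 1
Each subsequent bit = prev_binary XOR current_gray:
  B[1] = 1 XOR 0 = 1
  B[2] = 1 XOR 0 = 1
  B[3] = 1 XOR 1 = 0
  B[4] = 0 XOR 0 = 0
  B[5] = 0 XOR 1 = 1
  B[6] = 1 XOR 1 = 0
  B[7] = 0 XOR 0 = 0
  B[8] = 0 XOR 0 = 0
  B[9] = 0 XOR 1 = 1
  B[10] = 1 XOR 1 = 0
  B[11] = 0 XOR 1 = 1
  B[12] = 1 XOR 1 = 0
  B[13] = 0 XOR 1 = 1
  B[14] = 1 XOR 1 = 0
= 111001000101010 (29226 decimal)


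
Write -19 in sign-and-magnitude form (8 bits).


Sign bit: 1 (negative)
Magnitude: 19 = 0010011
= 10010011


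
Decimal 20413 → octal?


Divide by 8 repeatedly:
20413 ÷ 8 = 2551 remainder 5
2551 ÷ 8 = 318 remainder 7
318 ÷ 8 = 39 remainder 6
39 ÷ 8 = 4 remainder 7
4 ÷ 8 = 0 remainder 4
Reading remainders bottom-up:
= 0o47675


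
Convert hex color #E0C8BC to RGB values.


Hex: #E0C8BC
R = E0₁₆ = 224
G = C8₁₆ = 200
B = BC₁₆ = 188
= RGB(224, 200, 188)


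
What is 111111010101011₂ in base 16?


Group into 4-bit nibbles: 0111111010101011
  0111 = 7
  1110 = E
  1010 = A
  1011 = B
= 0x7EAB


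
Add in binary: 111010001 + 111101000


Align and add column by column (LSB to MSB, carry propagating):
  0111010001
+ 0111101000
  ----------
  col 0: 1 + 0 + 0 (carry in) = 1 → bit 1, carry out 0
  col 1: 0 + 0 + 0 (carry in) = 0 → bit 0, carry out 0
  col 2: 0 + 0 + 0 (carry in) = 0 → bit 0, carry out 0
  col 3: 0 + 1 + 0 (carry in) = 1 → bit 1, carry out 0
  col 4: 1 + 0 + 0 (carry in) = 1 → bit 1, carry out 0
  col 5: 0 + 1 + 0 (carry in) = 1 → bit 1, carry out 0
  col 6: 1 + 1 + 0 (carry in) = 2 → bit 0, carry out 1
  col 7: 1 + 1 + 1 (carry in) = 3 → bit 1, carry out 1
  col 8: 1 + 1 + 1 (carry in) = 3 → bit 1, carry out 1
  col 9: 0 + 0 + 1 (carry in) = 1 → bit 1, carry out 0
Reading bits MSB→LSB: 1110111001
Strip leading zeros: 1110111001
= 1110111001


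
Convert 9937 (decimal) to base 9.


Divide by 9 repeatedly:
9937 ÷ 9 = 1104 remainder 1
1104 ÷ 9 = 122 remainder 6
122 ÷ 9 = 13 remainder 5
13 ÷ 9 = 1 remainder 4
1 ÷ 9 = 0 remainder 1
Reading remainders bottom-up:
= 14561


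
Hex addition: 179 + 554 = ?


Align and add column by column (LSB to MSB, each column mod 16 with carry):
  0179
+ 0554
  ----
  col 0: 9(9) + 4(4) + 0 (carry in) = 13 → D(13), carry out 0
  col 1: 7(7) + 5(5) + 0 (carry in) = 12 → C(12), carry out 0
  col 2: 1(1) + 5(5) + 0 (carry in) = 6 → 6(6), carry out 0
  col 3: 0(0) + 0(0) + 0 (carry in) = 0 → 0(0), carry out 0
Reading digits MSB→LSB: 06CD
Strip leading zeros: 6CD
= 0x6CD


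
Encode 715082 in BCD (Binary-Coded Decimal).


Each digit → 4-bit binary:
  7 → 0111
  1 → 0001
  5 → 0101
  0 → 0000
  8 → 1000
  2 → 0010
= 0111 0001 0101 0000 1000 0010


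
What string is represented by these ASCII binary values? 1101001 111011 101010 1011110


Codes (binary): 1101001 111011 101010 1011110
Per-code ASCII lookup:
  1101001 = 105  (range 97-122: lowercase, 105 - 97 = 8) → 'i'
  111011 = 59  (special character) → ';'
  101010 = 42  (special character) → '*'
  1011110 = 94  (special character) → '^'
= 'i;*^'


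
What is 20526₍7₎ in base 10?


Positional values (base 7):
  6 × 7^0 = 6 × 1 = 6
  2 × 7^1 = 2 × 7 = 14
  5 × 7^2 = 5 × 49 = 245
  0 × 7^3 = 0 × 343 = 0
  2 × 7^4 = 2 × 2401 = 4802
Sum = 6 + 14 + 245 + 0 + 4802
= 5067


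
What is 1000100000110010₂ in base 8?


Group into 3-bit groups: 001000100000110010
  001 = 1
  000 = 0
  100 = 4
  000 = 0
  110 = 6
  010 = 2
= 0o104062


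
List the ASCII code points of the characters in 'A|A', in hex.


String: 'A|A'  (3 characters)
Per-character ASCII lookup:
  'A': uppercase starts at 65: 'A' = 65 + 0 = 65 → 0x41
  '|': special character: '|' = 124 → 0x7C
  'A': uppercase starts at 65: 'A' = 65 + 0 = 65 → 0x41
= 0x41 0x7C 0x41


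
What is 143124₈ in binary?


Each octal digit → 3 binary bits:
  1 = 001
  4 = 100
  3 = 011
  1 = 001
  2 = 010
  4 = 100
Concatenate: 001 100 011 001 010 100
= 001100011001010100


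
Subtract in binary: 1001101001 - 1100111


Align and subtract column by column (LSB to MSB, borrowing when needed):
  1001101001
- 0001100111
  ----------
  col 0: (1 - 0 borrow-in) - 1 → 1 - 1 = 0, borrow out 0
  col 1: (0 - 0 borrow-in) - 1 → borrow from next column: (0+2) - 1 = 1, borrow out 1
  col 2: (0 - 1 borrow-in) - 1 → borrow from next column: (-1+2) - 1 = 0, borrow out 1
  col 3: (1 - 1 borrow-in) - 0 → 0 - 0 = 0, borrow out 0
  col 4: (0 - 0 borrow-in) - 0 → 0 - 0 = 0, borrow out 0
  col 5: (1 - 0 borrow-in) - 1 → 1 - 1 = 0, borrow out 0
  col 6: (1 - 0 borrow-in) - 1 → 1 - 1 = 0, borrow out 0
  col 7: (0 - 0 borrow-in) - 0 → 0 - 0 = 0, borrow out 0
  col 8: (0 - 0 borrow-in) - 0 → 0 - 0 = 0, borrow out 0
  col 9: (1 - 0 borrow-in) - 0 → 1 - 0 = 1, borrow out 0
Reading bits MSB→LSB: 1000000010
Strip leading zeros: 1000000010
= 1000000010


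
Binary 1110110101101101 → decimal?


Positional values:
Bit 0: 1 × 2^0 = 1
Bit 2: 1 × 2^2 = 4
Bit 3: 1 × 2^3 = 8
Bit 5: 1 × 2^5 = 32
Bit 6: 1 × 2^6 = 64
Bit 8: 1 × 2^8 = 256
Bit 10: 1 × 2^10 = 1024
Bit 11: 1 × 2^11 = 2048
Bit 13: 1 × 2^13 = 8192
Bit 14: 1 × 2^14 = 16384
Bit 15: 1 × 2^15 = 32768
Sum = 1 + 4 + 8 + 32 + 64 + 256 + 1024 + 2048 + 8192 + 16384 + 32768
= 60781


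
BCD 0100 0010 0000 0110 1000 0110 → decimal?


Each 4-bit group → digit:
  0100 → 4
  0010 → 2
  0000 → 0
  0110 → 6
  1000 → 8
  0110 → 6
= 420686


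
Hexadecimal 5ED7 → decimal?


Positional values:
Position 0: 7 × 16^0 = 7 × 1 = 7
Position 1: D × 16^1 = 13 × 16 = 208
Position 2: E × 16^2 = 14 × 256 = 3584
Position 3: 5 × 16^3 = 5 × 4096 = 20480
Sum = 7 + 208 + 3584 + 20480
= 24279


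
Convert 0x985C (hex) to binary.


Each hex digit → 4 binary bits:
  9 = 1001
  8 = 1000
  5 = 0101
  C = 1100
Concatenate: 1001 1000 0101 1100
= 1001100001011100


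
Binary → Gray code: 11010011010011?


Binary: 11010011010011
Gray code: G = B XOR (B >> 1)
B >> 1 = 01101001101001
11010011010011 XOR 01101001101001:
  1 XOR 0 = 1
  1 XOR 1 = 0
  0 XOR 1 = 1
  1 XOR 0 = 1
  0 XOR 1 = 1
  0 XOR 0 = 0
  1 XOR 0 = 1
  1 XOR 1 = 0
  0 XOR 1 = 1
  1 XOR 0 = 1
  0 XOR 1 = 1
  0 XOR 0 = 0
  1 XOR 0 = 1
  1 XOR 1 = 0
= 10111010111010


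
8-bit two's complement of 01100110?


Original: 01100110
Step 1 - Invert all bits: 10011001
Step 2 - Add 1: 10011001 + 1
= 10011010 (represents -102)


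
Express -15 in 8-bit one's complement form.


Original: 00001111
Invert all bits:
  bit 0: 0 → 1
  bit 1: 0 → 1
  bit 2: 0 → 1
  bit 3: 0 → 1
  bit 4: 1 → 0
  bit 5: 1 → 0
  bit 6: 1 → 0
  bit 7: 1 → 0
= 11110000


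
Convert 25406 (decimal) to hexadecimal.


Divide by 16 repeatedly:
25406 ÷ 16 = 1587 remainder 14 (E)
1587 ÷ 16 = 99 remainder 3 (3)
99 ÷ 16 = 6 remainder 3 (3)
6 ÷ 16 = 0 remainder 6 (6)
Reading remainders bottom-up:
= 0x633E


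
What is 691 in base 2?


Divide by 2 repeatedly:
691 ÷ 2 = 345 remainder 1
345 ÷ 2 = 172 remainder 1
172 ÷ 2 = 86 remainder 0
86 ÷ 2 = 43 remainder 0
43 ÷ 2 = 21 remainder 1
21 ÷ 2 = 10 remainder 1
10 ÷ 2 = 5 remainder 0
5 ÷ 2 = 2 remainder 1
2 ÷ 2 = 1 remainder 0
1 ÷ 2 = 0 remainder 1
Reading remainders bottom-up:
= 1010110011


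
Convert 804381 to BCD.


Each digit → 4-bit binary:
  8 → 1000
  0 → 0000
  4 → 0100
  3 → 0011
  8 → 1000
  1 → 0001
= 1000 0000 0100 0011 1000 0001


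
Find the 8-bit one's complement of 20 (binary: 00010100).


Original: 00010100
Invert all bits:
  bit 0: 0 → 1
  bit 1: 0 → 1
  bit 2: 0 → 1
  bit 3: 1 → 0
  bit 4: 0 → 1
  bit 5: 1 → 0
  bit 6: 0 → 1
  bit 7: 0 → 1
= 11101011


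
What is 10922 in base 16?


Divide by 16 repeatedly:
10922 ÷ 16 = 682 remainder 10 (A)
682 ÷ 16 = 42 remainder 10 (A)
42 ÷ 16 = 2 remainder 10 (A)
2 ÷ 16 = 0 remainder 2 (2)
Reading remainders bottom-up:
= 0x2AAA


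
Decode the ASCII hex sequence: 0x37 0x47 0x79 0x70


Codes (hex): 0x37 0x47 0x79 0x70
Per-code ASCII lookup:
  0x37 = 55  (range 48-57: digits, 55 - 48 = 7) → '7'
  0x47 = 71  (range 65-90: uppercase, 71 - 65 = 6) → 'G'
  0x79 = 121  (range 97-122: lowercase, 121 - 97 = 24) → 'y'
  0x70 = 112  (range 97-122: lowercase, 112 - 97 = 15) → 'p'
= '7Gyp'


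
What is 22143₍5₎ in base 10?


Positional values (base 5):
  3 × 5^0 = 3 × 1 = 3
  4 × 5^1 = 4 × 5 = 20
  1 × 5^2 = 1 × 25 = 25
  2 × 5^3 = 2 × 125 = 250
  2 × 5^4 = 2 × 625 = 1250
Sum = 3 + 20 + 25 + 250 + 1250
= 1548


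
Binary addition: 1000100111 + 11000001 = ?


Align and add column by column (LSB to MSB, carry propagating):
  01000100111
+ 00011000001
  -----------
  col 0: 1 + 1 + 0 (carry in) = 2 → bit 0, carry out 1
  col 1: 1 + 0 + 1 (carry in) = 2 → bit 0, carry out 1
  col 2: 1 + 0 + 1 (carry in) = 2 → bit 0, carry out 1
  col 3: 0 + 0 + 1 (carry in) = 1 → bit 1, carry out 0
  col 4: 0 + 0 + 0 (carry in) = 0 → bit 0, carry out 0
  col 5: 1 + 0 + 0 (carry in) = 1 → bit 1, carry out 0
  col 6: 0 + 1 + 0 (carry in) = 1 → bit 1, carry out 0
  col 7: 0 + 1 + 0 (carry in) = 1 → bit 1, carry out 0
  col 8: 0 + 0 + 0 (carry in) = 0 → bit 0, carry out 0
  col 9: 1 + 0 + 0 (carry in) = 1 → bit 1, carry out 0
  col 10: 0 + 0 + 0 (carry in) = 0 → bit 0, carry out 0
Reading bits MSB→LSB: 01011101000
Strip leading zeros: 1011101000
= 1011101000


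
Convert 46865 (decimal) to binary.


Divide by 2 repeatedly:
46865 ÷ 2 = 23432 remainder 1
23432 ÷ 2 = 11716 remainder 0
11716 ÷ 2 = 5858 remainder 0
5858 ÷ 2 = 2929 remainder 0
2929 ÷ 2 = 1464 remainder 1
1464 ÷ 2 = 732 remainder 0
732 ÷ 2 = 366 remainder 0
366 ÷ 2 = 183 remainder 0
183 ÷ 2 = 91 remainder 1
91 ÷ 2 = 45 remainder 1
45 ÷ 2 = 22 remainder 1
22 ÷ 2 = 11 remainder 0
11 ÷ 2 = 5 remainder 1
5 ÷ 2 = 2 remainder 1
2 ÷ 2 = 1 remainder 0
1 ÷ 2 = 0 remainder 1
Reading remainders bottom-up:
= 1011011100010001


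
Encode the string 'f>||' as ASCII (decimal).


String: 'f>||'  (4 characters)
Per-character ASCII lookup:
  'f': lowercase starts at 97: 'f' = 97 + 5 = 102
  '>': special character: '>' = 62
  '|': special character: '|' = 124
  '|': special character: '|' = 124
= 102 62 124 124


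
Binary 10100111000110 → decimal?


Positional values:
Bit 1: 1 × 2^1 = 2
Bit 2: 1 × 2^2 = 4
Bit 6: 1 × 2^6 = 64
Bit 7: 1 × 2^7 = 128
Bit 8: 1 × 2^8 = 256
Bit 11: 1 × 2^11 = 2048
Bit 13: 1 × 2^13 = 8192
Sum = 2 + 4 + 64 + 128 + 256 + 2048 + 8192
= 10694


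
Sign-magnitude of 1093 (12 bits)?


Sign bit: 0 (positive)
Magnitude: 1093 = 10001000101
= 010001000101


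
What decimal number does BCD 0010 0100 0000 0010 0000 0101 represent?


Each 4-bit group → digit:
  0010 → 2
  0100 → 4
  0000 → 0
  0010 → 2
  0000 → 0
  0101 → 5
= 240205


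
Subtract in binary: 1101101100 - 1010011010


Align and subtract column by column (LSB to MSB, borrowing when needed):
  1101101100
- 1010011010
  ----------
  col 0: (0 - 0 borrow-in) - 0 → 0 - 0 = 0, borrow out 0
  col 1: (0 - 0 borrow-in) - 1 → borrow from next column: (0+2) - 1 = 1, borrow out 1
  col 2: (1 - 1 borrow-in) - 0 → 0 - 0 = 0, borrow out 0
  col 3: (1 - 0 borrow-in) - 1 → 1 - 1 = 0, borrow out 0
  col 4: (0 - 0 borrow-in) - 1 → borrow from next column: (0+2) - 1 = 1, borrow out 1
  col 5: (1 - 1 borrow-in) - 0 → 0 - 0 = 0, borrow out 0
  col 6: (1 - 0 borrow-in) - 0 → 1 - 0 = 1, borrow out 0
  col 7: (0 - 0 borrow-in) - 1 → borrow from next column: (0+2) - 1 = 1, borrow out 1
  col 8: (1 - 1 borrow-in) - 0 → 0 - 0 = 0, borrow out 0
  col 9: (1 - 0 borrow-in) - 1 → 1 - 1 = 0, borrow out 0
Reading bits MSB→LSB: 0011010010
Strip leading zeros: 11010010
= 11010010


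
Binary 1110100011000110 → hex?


Group into 4-bit nibbles: 1110100011000110
  1110 = E
  1000 = 8
  1100 = C
  0110 = 6
= 0xE8C6


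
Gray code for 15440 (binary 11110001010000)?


Binary: 11110001010000
Gray code: G = B XOR (B >> 1)
B >> 1 = 01111000101000
11110001010000 XOR 01111000101000:
  1 XOR 0 = 1
  1 XOR 1 = 0
  1 XOR 1 = 0
  1 XOR 1 = 0
  0 XOR 1 = 1
  0 XOR 0 = 0
  0 XOR 0 = 0
  1 XOR 0 = 1
  0 XOR 1 = 1
  1 XOR 0 = 1
  0 XOR 1 = 1
  0 XOR 0 = 0
  0 XOR 0 = 0
  0 XOR 0 = 0
= 10001001111000


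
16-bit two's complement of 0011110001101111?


Original: 0011110001101111
Step 1 - Invert all bits: 1100001110010000
Step 2 - Add 1: 1100001110010000 + 1
= 1100001110010001 (represents -15471)


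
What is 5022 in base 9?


Divide by 9 repeatedly:
5022 ÷ 9 = 558 remainder 0
558 ÷ 9 = 62 remainder 0
62 ÷ 9 = 6 remainder 8
6 ÷ 9 = 0 remainder 6
Reading remainders bottom-up:
= 6800


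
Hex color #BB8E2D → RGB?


Hex: #BB8E2D
R = BB₁₆ = 187
G = 8E₁₆ = 142
B = 2D₁₆ = 45
= RGB(187, 142, 45)


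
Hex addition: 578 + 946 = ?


Align and add column by column (LSB to MSB, each column mod 16 with carry):
  0578
+ 0946
  ----
  col 0: 8(8) + 6(6) + 0 (carry in) = 14 → E(14), carry out 0
  col 1: 7(7) + 4(4) + 0 (carry in) = 11 → B(11), carry out 0
  col 2: 5(5) + 9(9) + 0 (carry in) = 14 → E(14), carry out 0
  col 3: 0(0) + 0(0) + 0 (carry in) = 0 → 0(0), carry out 0
Reading digits MSB→LSB: 0EBE
Strip leading zeros: EBE
= 0xEBE


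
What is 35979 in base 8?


Divide by 8 repeatedly:
35979 ÷ 8 = 4497 remainder 3
4497 ÷ 8 = 562 remainder 1
562 ÷ 8 = 70 remainder 2
70 ÷ 8 = 8 remainder 6
8 ÷ 8 = 1 remainder 0
1 ÷ 8 = 0 remainder 1
Reading remainders bottom-up:
= 0o106213


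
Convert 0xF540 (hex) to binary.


Each hex digit → 4 binary bits:
  F = 1111
  5 = 0101
  4 = 0100
  0 = 0000
Concatenate: 1111 0101 0100 0000
= 1111010101000000


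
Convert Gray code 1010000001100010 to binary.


Gray code: 1010000001100010
MSB stays the same: 1
Each subsequent bit = prev_binary XOR current_gray:
  B[1] = 1 XOR 0 = 1
  B[2] = 1 XOR 1 = 0
  B[3] = 0 XOR 0 = 0
  B[4] = 0 XOR 0 = 0
  B[5] = 0 XOR 0 = 0
  B[6] = 0 XOR 0 = 0
  B[7] = 0 XOR 0 = 0
  B[8] = 0 XOR 0 = 0
  B[9] = 0 XOR 1 = 1
  B[10] = 1 XOR 1 = 0
  B[11] = 0 XOR 0 = 0
  B[12] = 0 XOR 0 = 0
  B[13] = 0 XOR 0 = 0
  B[14] = 0 XOR 1 = 1
  B[15] = 1 XOR 0 = 1
= 1100000001000011 (49219 decimal)


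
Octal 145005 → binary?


Each octal digit → 3 binary bits:
  1 = 001
  4 = 100
  5 = 101
  0 = 000
  0 = 000
  5 = 101
Concatenate: 001 100 101 000 000 101
= 001100101000000101


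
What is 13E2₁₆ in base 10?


Positional values:
Position 0: 2 × 16^0 = 2 × 1 = 2
Position 1: E × 16^1 = 14 × 16 = 224
Position 2: 3 × 16^2 = 3 × 256 = 768
Position 3: 1 × 16^3 = 1 × 4096 = 4096
Sum = 2 + 224 + 768 + 4096
= 5090


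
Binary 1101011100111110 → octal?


Group into 3-bit groups: 001101011100111110
  001 = 1
  101 = 5
  011 = 3
  100 = 4
  111 = 7
  110 = 6
= 0o153476


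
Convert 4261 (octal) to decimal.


Positional values:
Position 0: 1 × 8^0 = 1
Position 1: 6 × 8^1 = 48
Position 2: 2 × 8^2 = 128
Position 3: 4 × 8^3 = 2048
Sum = 1 + 48 + 128 + 2048
= 2225


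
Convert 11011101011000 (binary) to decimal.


Positional values:
Bit 3: 1 × 2^3 = 8
Bit 4: 1 × 2^4 = 16
Bit 6: 1 × 2^6 = 64
Bit 8: 1 × 2^8 = 256
Bit 9: 1 × 2^9 = 512
Bit 10: 1 × 2^10 = 1024
Bit 12: 1 × 2^12 = 4096
Bit 13: 1 × 2^13 = 8192
Sum = 8 + 16 + 64 + 256 + 512 + 1024 + 4096 + 8192
= 14168


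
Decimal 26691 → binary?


Divide by 2 repeatedly:
26691 ÷ 2 = 13345 remainder 1
13345 ÷ 2 = 6672 remainder 1
6672 ÷ 2 = 3336 remainder 0
3336 ÷ 2 = 1668 remainder 0
1668 ÷ 2 = 834 remainder 0
834 ÷ 2 = 417 remainder 0
417 ÷ 2 = 208 remainder 1
208 ÷ 2 = 104 remainder 0
104 ÷ 2 = 52 remainder 0
52 ÷ 2 = 26 remainder 0
26 ÷ 2 = 13 remainder 0
13 ÷ 2 = 6 remainder 1
6 ÷ 2 = 3 remainder 0
3 ÷ 2 = 1 remainder 1
1 ÷ 2 = 0 remainder 1
Reading remainders bottom-up:
= 110100001000011


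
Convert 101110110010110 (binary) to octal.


Group into 3-bit groups: 101110110010110
  101 = 5
  110 = 6
  110 = 6
  010 = 2
  110 = 6
= 0o56626


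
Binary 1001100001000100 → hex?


Group into 4-bit nibbles: 1001100001000100
  1001 = 9
  1000 = 8
  0100 = 4
  0100 = 4
= 0x9844


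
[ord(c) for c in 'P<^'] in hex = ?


String: 'P<^'  (3 characters)
Per-character ASCII lookup:
  'P': uppercase starts at 65: 'P' = 65 + 15 = 80 → 0x50
  '<': special character: '<' = 60 → 0x3C
  '^': special character: '^' = 94 → 0x5E
= 0x50 0x3C 0x5E


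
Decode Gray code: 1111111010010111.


Gray code: 1111111010010111
MSB stays the same: 1
Each subsequent bit = prev_binary XOR current_gray:
  B[1] = 1 XOR 1 = 0
  B[2] = 0 XOR 1 = 1
  B[3] = 1 XOR 1 = 0
  B[4] = 0 XOR 1 = 1
  B[5] = 1 XOR 1 = 0
  B[6] = 0 XOR 1 = 1
  B[7] = 1 XOR 0 = 1
  B[8] = 1 XOR 1 = 0
  B[9] = 0 XOR 0 = 0
  B[10] = 0 XOR 0 = 0
  B[11] = 0 XOR 1 = 1
  B[12] = 1 XOR 0 = 1
  B[13] = 1 XOR 1 = 0
  B[14] = 0 XOR 1 = 1
  B[15] = 1 XOR 1 = 0
= 1010101100011010 (43802 decimal)
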